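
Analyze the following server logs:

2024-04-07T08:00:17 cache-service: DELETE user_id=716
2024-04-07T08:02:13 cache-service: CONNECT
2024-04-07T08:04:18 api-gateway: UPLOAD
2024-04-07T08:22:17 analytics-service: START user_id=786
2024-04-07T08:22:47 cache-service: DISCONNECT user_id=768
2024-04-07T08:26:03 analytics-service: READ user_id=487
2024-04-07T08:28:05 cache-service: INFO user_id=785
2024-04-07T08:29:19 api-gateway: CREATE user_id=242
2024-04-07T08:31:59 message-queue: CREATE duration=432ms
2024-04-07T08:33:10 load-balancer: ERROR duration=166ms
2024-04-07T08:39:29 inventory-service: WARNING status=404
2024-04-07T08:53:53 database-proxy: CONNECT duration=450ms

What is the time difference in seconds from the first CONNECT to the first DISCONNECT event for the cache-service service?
1234

To find the time between events:

1. Locate the first CONNECT event for cache-service: 2024-04-07T08:02:13
2. Locate the first DISCONNECT event for cache-service: 2024-04-07T08:22:47
3. Calculate the difference: 2024-04-07T08:22:47 - 2024-04-07T08:02:13 = 1234 seconds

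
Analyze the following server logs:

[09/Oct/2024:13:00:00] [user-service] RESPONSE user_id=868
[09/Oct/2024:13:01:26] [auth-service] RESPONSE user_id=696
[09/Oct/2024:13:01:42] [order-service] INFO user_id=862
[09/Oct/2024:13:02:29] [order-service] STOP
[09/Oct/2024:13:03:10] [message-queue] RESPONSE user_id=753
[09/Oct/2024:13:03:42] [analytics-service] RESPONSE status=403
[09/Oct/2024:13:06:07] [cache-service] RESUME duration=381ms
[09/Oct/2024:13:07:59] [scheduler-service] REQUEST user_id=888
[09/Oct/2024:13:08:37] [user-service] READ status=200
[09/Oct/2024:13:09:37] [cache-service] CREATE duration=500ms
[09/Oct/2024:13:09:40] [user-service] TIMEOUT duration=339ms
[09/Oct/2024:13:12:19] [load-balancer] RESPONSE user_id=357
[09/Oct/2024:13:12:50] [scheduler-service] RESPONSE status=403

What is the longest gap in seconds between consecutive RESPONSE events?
517

To find the longest gap:

1. Extract all RESPONSE events in chronological order
2. Calculate time differences between consecutive events
3. Find the maximum difference
4. Longest gap: 517 seconds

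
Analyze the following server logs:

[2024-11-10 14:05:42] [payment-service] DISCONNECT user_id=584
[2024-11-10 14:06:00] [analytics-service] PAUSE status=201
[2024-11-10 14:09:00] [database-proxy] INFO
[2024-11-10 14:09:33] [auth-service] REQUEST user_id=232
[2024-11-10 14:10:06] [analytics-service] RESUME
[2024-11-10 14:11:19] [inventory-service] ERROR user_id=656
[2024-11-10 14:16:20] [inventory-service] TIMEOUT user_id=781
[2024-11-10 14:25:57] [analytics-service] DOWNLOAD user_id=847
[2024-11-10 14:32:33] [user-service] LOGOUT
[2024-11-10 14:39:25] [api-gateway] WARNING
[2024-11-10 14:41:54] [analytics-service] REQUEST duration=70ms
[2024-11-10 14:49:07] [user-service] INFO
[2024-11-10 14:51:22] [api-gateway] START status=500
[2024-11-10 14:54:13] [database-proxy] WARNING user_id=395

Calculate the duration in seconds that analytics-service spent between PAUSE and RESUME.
246

To calculate state duration:

1. Find PAUSE event for analytics-service: 2024-11-10 14:06:00
2. Find RESUME event for analytics-service: 2024-11-10 14:10:06
3. Calculate duration: 2024-11-10 14:10:06 - 2024-11-10 14:06:00 = 246 seconds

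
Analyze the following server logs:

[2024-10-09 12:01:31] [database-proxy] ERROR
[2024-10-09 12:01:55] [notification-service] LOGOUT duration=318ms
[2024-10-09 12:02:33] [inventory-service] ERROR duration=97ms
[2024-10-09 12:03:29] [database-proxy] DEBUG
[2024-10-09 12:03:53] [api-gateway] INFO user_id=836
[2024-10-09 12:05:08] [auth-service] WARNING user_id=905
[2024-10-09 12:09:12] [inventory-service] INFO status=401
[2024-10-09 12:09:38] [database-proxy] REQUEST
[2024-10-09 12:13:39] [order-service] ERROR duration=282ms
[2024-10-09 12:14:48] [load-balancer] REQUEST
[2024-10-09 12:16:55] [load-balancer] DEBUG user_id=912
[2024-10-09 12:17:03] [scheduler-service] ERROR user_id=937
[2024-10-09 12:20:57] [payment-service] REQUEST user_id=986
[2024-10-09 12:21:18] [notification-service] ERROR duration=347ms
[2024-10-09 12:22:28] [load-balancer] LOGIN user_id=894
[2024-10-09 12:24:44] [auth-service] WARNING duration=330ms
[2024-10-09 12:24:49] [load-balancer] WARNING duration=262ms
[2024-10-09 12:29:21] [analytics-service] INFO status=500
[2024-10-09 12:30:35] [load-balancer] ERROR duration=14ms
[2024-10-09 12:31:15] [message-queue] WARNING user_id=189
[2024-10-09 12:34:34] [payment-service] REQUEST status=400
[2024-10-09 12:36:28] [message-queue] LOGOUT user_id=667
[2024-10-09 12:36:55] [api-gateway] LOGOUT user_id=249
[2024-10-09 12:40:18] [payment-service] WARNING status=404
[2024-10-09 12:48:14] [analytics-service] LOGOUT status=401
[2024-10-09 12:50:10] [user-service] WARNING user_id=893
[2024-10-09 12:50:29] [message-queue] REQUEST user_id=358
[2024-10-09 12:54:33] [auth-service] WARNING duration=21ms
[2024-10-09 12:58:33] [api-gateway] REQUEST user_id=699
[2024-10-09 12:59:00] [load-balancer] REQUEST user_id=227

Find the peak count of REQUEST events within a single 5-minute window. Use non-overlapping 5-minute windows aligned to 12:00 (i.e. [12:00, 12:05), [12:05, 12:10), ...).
2

To find the burst window:

1. Divide the log period into non-overlapping 5-minute windows starting at 12:00
2. Count REQUEST events in each window
3. Find the window with maximum count
4. Maximum events in a window: 2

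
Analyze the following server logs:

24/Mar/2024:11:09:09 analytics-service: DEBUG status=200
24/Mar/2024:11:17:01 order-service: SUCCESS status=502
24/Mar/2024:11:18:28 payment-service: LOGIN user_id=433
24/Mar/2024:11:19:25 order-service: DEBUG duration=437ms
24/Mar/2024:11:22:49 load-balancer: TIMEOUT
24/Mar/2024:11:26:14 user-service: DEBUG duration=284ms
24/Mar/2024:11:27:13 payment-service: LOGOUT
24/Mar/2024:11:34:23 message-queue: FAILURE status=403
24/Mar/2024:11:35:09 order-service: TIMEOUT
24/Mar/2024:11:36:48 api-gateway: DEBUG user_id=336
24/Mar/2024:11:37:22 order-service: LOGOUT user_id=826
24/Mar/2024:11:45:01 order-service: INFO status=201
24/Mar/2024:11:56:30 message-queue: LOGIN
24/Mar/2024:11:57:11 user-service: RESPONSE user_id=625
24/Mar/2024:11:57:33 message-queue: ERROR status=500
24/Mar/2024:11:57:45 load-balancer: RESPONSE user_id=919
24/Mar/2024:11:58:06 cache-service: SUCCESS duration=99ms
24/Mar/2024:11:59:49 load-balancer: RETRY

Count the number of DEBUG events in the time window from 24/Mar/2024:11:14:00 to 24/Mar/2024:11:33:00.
2

To count events in the time window:

1. Window boundaries: 24/Mar/2024:11:14:00 to 24/Mar/2024:11:33:00
2. Filter for DEBUG events within this window
3. Count matching events: 2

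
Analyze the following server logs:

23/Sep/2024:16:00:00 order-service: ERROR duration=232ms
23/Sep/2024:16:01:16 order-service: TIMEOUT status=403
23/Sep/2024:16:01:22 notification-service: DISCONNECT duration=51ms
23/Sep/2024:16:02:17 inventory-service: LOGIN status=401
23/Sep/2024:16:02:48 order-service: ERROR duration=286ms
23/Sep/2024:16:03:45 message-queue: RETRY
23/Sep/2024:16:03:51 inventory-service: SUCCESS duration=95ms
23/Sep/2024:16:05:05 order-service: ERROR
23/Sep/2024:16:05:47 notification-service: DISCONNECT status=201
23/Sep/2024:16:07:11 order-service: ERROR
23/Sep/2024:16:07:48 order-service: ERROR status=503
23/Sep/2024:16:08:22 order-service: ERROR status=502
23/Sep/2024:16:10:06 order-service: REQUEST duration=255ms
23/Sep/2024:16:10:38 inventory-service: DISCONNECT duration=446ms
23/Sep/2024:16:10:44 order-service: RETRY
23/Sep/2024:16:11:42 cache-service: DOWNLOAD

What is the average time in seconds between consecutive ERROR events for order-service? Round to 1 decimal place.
100.4

To calculate average interval:

1. Find all ERROR events for order-service in order
2. Calculate time gaps between consecutive events
3. Compute mean of gaps: 502 / 5 = 100.4 seconds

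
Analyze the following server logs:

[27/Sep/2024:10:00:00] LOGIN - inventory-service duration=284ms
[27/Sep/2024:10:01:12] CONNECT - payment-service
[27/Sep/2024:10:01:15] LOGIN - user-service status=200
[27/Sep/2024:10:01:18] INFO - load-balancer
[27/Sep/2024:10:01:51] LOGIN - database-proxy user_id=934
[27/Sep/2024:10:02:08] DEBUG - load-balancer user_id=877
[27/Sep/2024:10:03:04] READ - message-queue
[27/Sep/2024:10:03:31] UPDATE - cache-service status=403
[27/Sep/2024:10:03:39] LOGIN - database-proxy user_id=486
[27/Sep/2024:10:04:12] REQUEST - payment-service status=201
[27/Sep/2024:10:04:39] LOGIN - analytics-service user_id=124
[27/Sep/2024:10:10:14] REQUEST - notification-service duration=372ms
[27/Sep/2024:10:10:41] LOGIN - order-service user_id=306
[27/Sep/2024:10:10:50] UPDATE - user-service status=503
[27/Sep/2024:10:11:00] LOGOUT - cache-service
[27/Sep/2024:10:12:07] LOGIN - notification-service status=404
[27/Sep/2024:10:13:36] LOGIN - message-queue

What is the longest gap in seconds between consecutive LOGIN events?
362

To find the longest gap:

1. Extract all LOGIN events in chronological order
2. Calculate time differences between consecutive events
3. Find the maximum difference
4. Longest gap: 362 seconds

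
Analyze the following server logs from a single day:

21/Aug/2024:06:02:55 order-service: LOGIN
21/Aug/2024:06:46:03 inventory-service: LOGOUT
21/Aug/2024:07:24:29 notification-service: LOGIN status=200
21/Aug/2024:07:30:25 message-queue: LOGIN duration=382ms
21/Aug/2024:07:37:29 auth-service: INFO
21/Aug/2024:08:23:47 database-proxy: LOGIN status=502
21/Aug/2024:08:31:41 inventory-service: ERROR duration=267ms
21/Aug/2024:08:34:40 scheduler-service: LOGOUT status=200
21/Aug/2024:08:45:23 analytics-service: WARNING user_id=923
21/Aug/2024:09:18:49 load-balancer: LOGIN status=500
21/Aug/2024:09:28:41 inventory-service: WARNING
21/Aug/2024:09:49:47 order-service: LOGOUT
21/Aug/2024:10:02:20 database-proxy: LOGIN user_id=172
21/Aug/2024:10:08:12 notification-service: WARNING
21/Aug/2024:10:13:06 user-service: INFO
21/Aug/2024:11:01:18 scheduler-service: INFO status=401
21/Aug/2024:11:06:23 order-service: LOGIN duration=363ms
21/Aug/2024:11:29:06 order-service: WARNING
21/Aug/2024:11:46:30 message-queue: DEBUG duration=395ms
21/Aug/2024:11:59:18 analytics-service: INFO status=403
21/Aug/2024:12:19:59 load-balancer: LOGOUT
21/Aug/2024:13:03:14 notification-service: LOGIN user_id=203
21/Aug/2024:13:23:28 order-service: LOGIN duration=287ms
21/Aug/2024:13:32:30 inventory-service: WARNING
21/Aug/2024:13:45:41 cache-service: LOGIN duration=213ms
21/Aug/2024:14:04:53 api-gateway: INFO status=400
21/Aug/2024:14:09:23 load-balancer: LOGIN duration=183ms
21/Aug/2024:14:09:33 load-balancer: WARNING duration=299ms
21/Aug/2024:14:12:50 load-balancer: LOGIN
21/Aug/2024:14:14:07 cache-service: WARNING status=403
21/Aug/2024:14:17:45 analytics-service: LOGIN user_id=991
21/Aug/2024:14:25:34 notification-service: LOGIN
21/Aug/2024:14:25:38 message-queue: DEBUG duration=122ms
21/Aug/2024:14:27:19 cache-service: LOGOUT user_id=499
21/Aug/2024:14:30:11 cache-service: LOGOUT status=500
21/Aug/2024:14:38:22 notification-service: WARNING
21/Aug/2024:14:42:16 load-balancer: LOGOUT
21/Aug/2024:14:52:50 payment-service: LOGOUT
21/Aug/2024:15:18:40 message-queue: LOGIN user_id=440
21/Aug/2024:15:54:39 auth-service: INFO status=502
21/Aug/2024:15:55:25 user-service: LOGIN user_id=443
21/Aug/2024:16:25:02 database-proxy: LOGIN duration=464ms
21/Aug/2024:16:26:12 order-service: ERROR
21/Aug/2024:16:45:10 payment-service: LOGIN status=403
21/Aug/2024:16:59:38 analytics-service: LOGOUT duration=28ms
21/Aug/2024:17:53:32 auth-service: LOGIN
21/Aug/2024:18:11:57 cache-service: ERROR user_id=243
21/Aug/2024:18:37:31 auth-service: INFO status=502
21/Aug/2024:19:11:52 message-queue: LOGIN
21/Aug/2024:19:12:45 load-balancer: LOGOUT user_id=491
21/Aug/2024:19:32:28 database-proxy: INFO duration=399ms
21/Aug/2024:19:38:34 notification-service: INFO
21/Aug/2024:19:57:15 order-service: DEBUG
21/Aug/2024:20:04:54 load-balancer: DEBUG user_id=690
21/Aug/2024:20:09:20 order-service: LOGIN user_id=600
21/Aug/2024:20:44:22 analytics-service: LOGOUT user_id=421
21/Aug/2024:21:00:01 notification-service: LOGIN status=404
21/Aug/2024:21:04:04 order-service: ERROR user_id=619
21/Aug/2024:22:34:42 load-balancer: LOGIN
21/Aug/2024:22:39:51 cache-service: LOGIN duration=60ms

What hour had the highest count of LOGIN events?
14

To find the peak hour:

1. Group all LOGIN events by hour
2. Count events in each hour
3. Find hour with maximum count
4. Peak hour: 14 (with 4 events)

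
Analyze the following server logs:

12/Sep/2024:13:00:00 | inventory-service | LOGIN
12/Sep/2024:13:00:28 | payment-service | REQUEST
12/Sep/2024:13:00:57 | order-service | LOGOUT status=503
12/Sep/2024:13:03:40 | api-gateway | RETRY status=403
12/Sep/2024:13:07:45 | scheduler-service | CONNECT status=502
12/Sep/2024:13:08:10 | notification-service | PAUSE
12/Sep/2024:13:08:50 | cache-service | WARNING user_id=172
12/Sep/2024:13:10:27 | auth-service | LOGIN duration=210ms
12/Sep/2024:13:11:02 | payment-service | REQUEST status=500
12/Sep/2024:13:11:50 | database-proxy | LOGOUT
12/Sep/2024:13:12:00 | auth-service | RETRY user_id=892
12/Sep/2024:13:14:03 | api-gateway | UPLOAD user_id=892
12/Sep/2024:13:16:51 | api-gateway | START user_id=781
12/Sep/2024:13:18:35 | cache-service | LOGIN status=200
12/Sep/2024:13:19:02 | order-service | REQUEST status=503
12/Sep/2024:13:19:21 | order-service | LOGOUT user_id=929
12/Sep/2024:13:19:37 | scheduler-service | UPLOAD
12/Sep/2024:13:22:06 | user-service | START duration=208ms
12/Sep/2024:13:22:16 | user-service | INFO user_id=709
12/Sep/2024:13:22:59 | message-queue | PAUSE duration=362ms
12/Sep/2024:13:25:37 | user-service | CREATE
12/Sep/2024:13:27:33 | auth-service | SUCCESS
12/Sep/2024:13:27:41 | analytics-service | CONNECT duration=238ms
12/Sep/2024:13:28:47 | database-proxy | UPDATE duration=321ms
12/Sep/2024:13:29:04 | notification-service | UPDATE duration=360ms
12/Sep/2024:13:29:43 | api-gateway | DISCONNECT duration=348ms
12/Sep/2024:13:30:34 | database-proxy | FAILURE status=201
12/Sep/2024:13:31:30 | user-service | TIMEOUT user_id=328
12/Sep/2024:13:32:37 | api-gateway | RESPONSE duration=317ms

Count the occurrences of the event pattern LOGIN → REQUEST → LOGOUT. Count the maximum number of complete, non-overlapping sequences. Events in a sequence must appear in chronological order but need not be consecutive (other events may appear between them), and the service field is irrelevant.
3

To count sequences:

1. Look for pattern: LOGIN → REQUEST → LOGOUT
2. Greedily scan the log in chronological order, matching each sequence element in turn (ignoring service)
3. Each time the full pattern completes, increment the count and restart matching from the next event
4. Complete non-overlapping sequences found: 3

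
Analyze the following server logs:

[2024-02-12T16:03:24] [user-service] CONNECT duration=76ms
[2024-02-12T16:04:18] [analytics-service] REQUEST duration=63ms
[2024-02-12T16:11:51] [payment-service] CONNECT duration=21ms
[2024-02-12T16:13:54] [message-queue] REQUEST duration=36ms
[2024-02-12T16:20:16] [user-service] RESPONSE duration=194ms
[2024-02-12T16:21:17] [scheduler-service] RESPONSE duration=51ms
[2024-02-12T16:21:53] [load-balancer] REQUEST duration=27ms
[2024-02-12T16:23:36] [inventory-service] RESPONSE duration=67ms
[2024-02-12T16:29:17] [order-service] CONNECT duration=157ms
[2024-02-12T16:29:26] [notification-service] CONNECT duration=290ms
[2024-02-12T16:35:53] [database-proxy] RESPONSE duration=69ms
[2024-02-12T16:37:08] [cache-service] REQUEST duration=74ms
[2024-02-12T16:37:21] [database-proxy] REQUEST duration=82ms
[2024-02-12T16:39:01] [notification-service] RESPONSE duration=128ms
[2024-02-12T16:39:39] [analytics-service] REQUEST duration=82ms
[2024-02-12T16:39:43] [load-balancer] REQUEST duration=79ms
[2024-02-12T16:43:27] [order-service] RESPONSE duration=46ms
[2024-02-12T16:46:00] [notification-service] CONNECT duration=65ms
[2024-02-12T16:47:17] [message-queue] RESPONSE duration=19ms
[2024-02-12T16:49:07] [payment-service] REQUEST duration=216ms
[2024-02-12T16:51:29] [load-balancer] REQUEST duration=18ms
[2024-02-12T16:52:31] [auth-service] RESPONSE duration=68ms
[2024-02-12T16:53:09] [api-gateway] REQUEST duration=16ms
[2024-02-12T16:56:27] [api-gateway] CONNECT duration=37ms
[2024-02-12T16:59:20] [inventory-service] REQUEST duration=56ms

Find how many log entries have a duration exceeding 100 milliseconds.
5

To count timeouts:

1. Threshold: 100ms
2. Extract duration from each log entry
3. Count entries where duration > 100
4. Timeout count: 5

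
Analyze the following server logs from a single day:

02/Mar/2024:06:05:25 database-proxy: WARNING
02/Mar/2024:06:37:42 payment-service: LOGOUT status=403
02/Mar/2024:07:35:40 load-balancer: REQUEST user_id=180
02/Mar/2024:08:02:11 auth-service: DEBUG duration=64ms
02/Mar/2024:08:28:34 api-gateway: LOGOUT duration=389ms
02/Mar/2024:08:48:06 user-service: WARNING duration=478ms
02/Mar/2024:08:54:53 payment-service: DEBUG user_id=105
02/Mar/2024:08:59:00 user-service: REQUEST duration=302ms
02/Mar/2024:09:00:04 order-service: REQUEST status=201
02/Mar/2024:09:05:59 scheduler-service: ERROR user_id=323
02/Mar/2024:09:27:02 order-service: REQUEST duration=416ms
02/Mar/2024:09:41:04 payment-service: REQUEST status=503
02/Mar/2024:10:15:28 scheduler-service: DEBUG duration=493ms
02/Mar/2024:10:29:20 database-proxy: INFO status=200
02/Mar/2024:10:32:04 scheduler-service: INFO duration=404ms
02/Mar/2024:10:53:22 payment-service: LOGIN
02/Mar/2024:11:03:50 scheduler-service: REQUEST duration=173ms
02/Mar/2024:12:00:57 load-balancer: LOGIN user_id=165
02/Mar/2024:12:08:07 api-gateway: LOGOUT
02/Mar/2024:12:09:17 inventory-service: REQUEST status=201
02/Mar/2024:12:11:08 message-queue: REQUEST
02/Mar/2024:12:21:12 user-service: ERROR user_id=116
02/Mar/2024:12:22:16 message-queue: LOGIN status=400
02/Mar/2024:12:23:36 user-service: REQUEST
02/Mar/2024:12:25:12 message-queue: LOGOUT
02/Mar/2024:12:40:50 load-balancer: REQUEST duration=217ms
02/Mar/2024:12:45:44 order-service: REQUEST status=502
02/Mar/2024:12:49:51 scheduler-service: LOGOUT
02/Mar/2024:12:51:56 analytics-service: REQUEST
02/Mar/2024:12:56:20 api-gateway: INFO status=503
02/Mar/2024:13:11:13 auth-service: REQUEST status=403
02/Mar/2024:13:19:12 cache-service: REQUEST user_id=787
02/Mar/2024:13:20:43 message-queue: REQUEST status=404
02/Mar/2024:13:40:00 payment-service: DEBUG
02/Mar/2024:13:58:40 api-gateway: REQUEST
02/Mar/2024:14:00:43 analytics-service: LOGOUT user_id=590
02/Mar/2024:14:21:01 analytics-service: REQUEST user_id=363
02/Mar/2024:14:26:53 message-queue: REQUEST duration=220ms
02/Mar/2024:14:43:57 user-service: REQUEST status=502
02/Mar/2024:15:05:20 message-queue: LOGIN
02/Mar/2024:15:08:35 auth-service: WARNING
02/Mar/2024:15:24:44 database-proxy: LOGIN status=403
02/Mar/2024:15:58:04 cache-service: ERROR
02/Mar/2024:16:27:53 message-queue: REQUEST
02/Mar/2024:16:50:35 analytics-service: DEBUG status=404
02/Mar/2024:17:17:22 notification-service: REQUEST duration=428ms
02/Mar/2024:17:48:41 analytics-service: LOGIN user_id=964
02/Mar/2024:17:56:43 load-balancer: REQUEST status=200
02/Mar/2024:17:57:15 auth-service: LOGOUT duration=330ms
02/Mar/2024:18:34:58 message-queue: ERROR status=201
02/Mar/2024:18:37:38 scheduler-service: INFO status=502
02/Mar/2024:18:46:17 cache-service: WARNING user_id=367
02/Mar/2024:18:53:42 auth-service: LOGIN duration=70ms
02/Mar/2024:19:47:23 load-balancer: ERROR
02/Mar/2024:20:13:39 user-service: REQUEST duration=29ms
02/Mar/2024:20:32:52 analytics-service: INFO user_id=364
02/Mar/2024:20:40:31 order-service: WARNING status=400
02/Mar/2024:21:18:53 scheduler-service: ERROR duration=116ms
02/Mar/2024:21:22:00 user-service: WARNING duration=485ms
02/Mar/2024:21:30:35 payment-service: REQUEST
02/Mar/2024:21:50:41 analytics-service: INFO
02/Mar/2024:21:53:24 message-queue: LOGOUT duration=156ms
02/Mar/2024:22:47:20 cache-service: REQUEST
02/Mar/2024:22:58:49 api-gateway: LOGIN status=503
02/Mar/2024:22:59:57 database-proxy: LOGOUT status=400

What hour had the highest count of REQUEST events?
12

To find the peak hour:

1. Group all REQUEST events by hour
2. Count events in each hour
3. Find hour with maximum count
4. Peak hour: 12 (with 6 events)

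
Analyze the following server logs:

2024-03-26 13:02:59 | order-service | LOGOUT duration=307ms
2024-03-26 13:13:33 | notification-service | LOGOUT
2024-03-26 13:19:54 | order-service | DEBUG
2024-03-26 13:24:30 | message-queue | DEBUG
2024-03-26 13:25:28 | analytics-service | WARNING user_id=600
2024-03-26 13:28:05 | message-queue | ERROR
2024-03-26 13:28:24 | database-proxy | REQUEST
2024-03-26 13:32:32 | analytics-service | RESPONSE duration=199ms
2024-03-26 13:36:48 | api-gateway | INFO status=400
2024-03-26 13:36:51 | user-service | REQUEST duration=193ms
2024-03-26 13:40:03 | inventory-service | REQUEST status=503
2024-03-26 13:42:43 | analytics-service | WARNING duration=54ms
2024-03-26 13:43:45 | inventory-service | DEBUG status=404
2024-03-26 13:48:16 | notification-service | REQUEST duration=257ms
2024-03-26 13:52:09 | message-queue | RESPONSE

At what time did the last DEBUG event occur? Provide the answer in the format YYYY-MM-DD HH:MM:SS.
2024-03-26 13:43:45

To find the last event:

1. Filter for all DEBUG events
2. Sort by timestamp
3. Select the last one
4. Timestamp: 2024-03-26 13:43:45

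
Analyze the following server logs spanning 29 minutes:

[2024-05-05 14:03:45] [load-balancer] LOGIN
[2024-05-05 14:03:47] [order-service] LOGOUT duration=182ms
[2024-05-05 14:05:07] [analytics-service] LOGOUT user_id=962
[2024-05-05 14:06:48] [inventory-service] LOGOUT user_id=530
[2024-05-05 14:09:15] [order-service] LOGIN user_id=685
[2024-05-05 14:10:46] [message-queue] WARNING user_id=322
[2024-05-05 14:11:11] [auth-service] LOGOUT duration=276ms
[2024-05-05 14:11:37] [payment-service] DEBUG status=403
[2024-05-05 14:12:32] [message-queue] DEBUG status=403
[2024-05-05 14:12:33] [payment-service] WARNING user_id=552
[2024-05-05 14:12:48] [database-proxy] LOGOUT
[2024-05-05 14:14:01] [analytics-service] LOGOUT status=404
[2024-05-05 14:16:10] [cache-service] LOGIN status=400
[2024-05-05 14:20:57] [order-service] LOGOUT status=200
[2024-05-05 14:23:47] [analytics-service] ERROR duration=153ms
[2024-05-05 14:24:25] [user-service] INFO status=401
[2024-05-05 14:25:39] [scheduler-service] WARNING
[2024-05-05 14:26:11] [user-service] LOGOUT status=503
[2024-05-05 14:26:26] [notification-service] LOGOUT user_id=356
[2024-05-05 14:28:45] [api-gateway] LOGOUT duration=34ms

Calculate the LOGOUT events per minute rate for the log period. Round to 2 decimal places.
0.34

To calculate the rate:

1. Count total LOGOUT events: 10
2. Total time period: 29 minutes
3. Rate = 10 / 29 = 0.34 events per minute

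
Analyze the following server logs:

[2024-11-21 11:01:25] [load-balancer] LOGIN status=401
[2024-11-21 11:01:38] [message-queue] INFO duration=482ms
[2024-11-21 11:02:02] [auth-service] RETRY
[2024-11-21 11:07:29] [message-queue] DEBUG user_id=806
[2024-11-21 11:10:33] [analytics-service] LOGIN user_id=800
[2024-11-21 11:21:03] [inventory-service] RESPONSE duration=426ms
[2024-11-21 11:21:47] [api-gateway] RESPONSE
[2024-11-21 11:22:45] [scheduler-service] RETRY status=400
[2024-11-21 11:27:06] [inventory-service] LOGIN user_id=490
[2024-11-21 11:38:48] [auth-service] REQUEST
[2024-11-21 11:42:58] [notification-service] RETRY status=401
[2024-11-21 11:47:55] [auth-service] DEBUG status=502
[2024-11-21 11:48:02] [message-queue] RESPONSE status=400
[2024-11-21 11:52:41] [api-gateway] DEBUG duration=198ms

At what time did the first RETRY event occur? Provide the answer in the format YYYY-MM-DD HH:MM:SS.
2024-11-21 11:02:02

To find the first event:

1. Filter for all RETRY events
2. Sort by timestamp
3. Select the first one
4. Timestamp: 2024-11-21 11:02:02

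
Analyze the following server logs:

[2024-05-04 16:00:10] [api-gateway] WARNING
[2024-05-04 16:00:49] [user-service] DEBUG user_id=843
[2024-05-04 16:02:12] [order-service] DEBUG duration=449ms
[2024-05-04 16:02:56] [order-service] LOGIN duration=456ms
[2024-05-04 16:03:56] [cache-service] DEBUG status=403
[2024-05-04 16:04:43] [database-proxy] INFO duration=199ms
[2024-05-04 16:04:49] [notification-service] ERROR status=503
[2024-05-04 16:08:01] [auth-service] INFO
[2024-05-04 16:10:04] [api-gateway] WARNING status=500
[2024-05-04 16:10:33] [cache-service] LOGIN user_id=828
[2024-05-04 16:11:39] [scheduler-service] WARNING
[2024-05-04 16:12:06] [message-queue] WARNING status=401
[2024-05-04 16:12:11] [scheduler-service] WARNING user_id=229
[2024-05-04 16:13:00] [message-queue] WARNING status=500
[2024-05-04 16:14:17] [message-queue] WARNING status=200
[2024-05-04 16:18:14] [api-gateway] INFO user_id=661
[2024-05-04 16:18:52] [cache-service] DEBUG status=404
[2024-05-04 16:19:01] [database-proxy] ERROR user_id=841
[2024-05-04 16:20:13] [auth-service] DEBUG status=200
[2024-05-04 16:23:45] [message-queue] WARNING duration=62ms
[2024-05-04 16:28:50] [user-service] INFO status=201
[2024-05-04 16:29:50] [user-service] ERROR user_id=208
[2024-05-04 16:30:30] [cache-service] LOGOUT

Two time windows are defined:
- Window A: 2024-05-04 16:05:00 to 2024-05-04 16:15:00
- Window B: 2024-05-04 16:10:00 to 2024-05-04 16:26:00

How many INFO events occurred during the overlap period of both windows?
0

To find overlap events:

1. Window A: 2024-05-04 16:05:00 to 2024-05-04 16:15:00
2. Window B: 2024-05-04 16:10:00 to 2024-05-04 16:26:00
3. Overlap period: 2024-05-04 16:10:00 to 2024-05-04 16:15:00
4. Count INFO events in overlap: 0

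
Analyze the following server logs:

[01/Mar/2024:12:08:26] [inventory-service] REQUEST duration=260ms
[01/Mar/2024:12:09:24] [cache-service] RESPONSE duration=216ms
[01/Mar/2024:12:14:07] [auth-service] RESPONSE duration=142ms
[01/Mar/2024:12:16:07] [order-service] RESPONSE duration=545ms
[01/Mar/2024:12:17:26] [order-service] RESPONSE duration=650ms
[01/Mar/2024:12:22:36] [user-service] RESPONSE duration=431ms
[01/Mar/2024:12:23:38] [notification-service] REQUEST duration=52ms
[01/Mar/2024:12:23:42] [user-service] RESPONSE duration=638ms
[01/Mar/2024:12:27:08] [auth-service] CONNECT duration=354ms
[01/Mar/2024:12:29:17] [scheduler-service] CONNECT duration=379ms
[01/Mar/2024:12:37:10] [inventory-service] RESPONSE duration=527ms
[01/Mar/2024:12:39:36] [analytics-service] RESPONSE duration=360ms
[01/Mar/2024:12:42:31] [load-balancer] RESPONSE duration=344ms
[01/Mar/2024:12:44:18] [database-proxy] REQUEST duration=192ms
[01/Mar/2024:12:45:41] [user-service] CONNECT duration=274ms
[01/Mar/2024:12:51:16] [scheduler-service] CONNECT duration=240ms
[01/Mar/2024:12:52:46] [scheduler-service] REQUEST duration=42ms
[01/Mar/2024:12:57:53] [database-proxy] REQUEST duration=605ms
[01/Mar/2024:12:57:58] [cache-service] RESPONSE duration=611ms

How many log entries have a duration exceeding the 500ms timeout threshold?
6

To count timeouts:

1. Threshold: 500ms
2. Extract duration from each log entry
3. Count entries where duration > 500
4. Timeout count: 6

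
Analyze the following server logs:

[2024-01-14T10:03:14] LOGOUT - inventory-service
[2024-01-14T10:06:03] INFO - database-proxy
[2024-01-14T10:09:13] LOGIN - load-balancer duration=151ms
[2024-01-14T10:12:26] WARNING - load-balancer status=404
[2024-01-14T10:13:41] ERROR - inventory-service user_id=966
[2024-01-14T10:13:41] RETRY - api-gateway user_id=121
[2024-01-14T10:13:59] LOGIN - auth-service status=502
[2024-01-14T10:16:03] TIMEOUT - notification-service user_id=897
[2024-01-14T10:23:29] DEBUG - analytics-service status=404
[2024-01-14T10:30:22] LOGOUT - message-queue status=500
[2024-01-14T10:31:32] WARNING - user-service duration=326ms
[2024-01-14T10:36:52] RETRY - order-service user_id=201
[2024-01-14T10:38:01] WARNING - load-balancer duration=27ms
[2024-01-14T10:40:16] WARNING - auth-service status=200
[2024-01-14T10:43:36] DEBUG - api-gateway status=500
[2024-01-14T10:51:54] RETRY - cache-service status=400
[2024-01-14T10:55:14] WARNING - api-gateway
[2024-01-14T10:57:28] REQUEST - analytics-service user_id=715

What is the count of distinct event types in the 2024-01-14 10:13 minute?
3

To count unique event types:

1. Filter events in the minute starting at 2024-01-14 10:13
2. Extract event types from matching entries
3. Count unique types: 3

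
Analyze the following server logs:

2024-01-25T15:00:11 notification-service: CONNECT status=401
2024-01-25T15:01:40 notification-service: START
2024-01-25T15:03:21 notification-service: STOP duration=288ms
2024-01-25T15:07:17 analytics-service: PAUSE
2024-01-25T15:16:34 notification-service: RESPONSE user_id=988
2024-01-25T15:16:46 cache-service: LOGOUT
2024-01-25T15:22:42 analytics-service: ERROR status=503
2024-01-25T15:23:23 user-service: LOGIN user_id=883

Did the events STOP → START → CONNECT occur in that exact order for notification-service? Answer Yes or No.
No

To verify sequence order:

1. Find all events in sequence STOP → START → CONNECT for notification-service
2. Extract their timestamps
3. Check if timestamps are in ascending order
4. Result: No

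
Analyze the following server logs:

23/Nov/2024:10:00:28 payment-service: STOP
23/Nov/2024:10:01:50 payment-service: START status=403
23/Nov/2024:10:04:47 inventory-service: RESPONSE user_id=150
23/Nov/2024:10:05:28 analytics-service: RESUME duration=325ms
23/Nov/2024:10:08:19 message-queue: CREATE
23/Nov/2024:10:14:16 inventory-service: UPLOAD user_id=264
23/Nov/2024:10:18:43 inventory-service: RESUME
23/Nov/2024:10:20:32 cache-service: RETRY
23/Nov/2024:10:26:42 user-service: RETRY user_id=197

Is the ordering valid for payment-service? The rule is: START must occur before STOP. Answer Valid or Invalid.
Invalid

To validate ordering:

1. Required order: START → STOP
2. Rule: START must occur before STOP
3. Check actual order of events for payment-service
4. Result: Invalid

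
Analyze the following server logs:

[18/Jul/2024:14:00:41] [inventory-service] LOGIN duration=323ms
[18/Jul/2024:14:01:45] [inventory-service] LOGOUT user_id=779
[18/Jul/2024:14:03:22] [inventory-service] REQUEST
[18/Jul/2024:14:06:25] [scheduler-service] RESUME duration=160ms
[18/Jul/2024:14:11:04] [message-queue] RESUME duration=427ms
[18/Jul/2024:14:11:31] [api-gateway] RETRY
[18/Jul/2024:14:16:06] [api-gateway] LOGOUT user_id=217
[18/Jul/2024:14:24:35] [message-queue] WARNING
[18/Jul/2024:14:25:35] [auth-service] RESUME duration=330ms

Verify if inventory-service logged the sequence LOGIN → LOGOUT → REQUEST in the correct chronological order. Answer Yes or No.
Yes

To verify sequence order:

1. Find all events in sequence LOGIN → LOGOUT → REQUEST for inventory-service
2. Extract their timestamps
3. Check if timestamps are in ascending order
4. Result: Yes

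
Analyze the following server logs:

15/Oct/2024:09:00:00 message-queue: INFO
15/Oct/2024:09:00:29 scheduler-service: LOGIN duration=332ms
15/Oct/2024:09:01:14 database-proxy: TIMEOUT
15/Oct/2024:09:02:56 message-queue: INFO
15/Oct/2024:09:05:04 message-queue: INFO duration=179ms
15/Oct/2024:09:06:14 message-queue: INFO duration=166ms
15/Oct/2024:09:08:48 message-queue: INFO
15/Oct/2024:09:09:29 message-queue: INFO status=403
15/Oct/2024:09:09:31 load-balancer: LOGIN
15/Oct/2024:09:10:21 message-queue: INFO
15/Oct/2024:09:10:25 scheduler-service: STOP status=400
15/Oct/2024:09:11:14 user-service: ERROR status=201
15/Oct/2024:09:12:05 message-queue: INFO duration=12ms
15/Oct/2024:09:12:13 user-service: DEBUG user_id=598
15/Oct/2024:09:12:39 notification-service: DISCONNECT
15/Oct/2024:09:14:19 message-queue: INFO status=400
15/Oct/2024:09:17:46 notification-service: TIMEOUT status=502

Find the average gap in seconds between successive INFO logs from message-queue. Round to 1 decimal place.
107.4

To calculate average interval:

1. Find all INFO events for message-queue in order
2. Calculate time gaps between consecutive events
3. Compute mean of gaps: 859 / 8 = 107.4 seconds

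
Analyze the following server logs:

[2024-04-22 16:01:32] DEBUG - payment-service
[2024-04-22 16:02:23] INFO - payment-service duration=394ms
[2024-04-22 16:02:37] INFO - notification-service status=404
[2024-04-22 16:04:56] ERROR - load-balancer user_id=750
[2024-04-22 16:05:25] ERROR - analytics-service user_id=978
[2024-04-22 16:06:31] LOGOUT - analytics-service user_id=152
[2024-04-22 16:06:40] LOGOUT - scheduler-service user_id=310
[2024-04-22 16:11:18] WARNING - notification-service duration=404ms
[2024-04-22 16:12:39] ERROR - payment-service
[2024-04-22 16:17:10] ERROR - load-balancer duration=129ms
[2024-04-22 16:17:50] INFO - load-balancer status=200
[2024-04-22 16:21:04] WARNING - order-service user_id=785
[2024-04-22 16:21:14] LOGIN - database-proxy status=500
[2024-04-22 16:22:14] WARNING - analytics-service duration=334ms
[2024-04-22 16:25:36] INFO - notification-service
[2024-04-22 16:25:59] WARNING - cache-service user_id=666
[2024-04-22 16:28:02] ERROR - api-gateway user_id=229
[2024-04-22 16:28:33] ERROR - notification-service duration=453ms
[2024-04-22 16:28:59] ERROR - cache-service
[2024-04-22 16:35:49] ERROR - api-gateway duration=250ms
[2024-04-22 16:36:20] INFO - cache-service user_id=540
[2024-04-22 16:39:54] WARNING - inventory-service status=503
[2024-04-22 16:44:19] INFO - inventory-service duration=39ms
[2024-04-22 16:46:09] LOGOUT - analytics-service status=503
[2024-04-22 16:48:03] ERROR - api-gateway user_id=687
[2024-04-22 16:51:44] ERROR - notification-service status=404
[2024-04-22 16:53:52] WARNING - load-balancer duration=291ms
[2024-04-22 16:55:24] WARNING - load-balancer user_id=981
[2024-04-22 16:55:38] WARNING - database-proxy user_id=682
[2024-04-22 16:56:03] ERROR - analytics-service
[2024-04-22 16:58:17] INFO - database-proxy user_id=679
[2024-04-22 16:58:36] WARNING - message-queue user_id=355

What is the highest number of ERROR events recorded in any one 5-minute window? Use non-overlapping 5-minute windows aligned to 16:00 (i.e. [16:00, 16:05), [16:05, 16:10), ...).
3

To find the burst window:

1. Divide the log period into non-overlapping 5-minute windows starting at 16:00
2. Count ERROR events in each window
3. Find the window with maximum count
4. Maximum events in a window: 3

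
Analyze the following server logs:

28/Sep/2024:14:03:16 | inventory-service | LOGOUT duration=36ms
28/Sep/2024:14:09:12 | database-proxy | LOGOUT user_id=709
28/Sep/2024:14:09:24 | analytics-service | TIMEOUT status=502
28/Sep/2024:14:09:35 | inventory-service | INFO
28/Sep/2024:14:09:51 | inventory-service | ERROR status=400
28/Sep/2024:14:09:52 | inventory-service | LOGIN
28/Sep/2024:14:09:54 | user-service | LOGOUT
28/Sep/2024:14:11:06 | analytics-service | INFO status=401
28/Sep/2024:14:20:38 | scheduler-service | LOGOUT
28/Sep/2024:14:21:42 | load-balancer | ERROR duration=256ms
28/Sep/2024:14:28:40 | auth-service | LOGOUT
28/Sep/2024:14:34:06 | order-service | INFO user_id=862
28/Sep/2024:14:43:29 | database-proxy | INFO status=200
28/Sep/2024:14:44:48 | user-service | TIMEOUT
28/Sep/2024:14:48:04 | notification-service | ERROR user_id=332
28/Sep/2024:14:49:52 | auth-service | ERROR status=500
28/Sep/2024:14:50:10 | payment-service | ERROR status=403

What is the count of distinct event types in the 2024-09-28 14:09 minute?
5

To count unique event types:

1. Filter events in the minute starting at 2024-09-28 14:09
2. Extract event types from matching entries
3. Count unique types: 5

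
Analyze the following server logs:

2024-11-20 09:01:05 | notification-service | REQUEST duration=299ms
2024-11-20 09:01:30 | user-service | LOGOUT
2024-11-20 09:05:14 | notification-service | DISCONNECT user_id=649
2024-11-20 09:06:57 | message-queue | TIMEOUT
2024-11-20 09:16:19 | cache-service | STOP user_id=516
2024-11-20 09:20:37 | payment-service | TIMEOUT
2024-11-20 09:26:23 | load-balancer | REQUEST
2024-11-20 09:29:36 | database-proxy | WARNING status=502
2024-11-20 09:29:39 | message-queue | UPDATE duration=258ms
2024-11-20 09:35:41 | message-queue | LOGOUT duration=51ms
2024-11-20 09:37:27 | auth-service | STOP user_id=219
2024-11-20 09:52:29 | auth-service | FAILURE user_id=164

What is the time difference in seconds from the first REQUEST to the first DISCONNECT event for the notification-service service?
249

To find the time between events:

1. Locate the first REQUEST event for notification-service: 2024-11-20 09:01:05
2. Locate the first DISCONNECT event for notification-service: 2024-11-20 09:05:14
3. Calculate the difference: 2024-11-20 09:05:14 - 2024-11-20 09:01:05 = 249 seconds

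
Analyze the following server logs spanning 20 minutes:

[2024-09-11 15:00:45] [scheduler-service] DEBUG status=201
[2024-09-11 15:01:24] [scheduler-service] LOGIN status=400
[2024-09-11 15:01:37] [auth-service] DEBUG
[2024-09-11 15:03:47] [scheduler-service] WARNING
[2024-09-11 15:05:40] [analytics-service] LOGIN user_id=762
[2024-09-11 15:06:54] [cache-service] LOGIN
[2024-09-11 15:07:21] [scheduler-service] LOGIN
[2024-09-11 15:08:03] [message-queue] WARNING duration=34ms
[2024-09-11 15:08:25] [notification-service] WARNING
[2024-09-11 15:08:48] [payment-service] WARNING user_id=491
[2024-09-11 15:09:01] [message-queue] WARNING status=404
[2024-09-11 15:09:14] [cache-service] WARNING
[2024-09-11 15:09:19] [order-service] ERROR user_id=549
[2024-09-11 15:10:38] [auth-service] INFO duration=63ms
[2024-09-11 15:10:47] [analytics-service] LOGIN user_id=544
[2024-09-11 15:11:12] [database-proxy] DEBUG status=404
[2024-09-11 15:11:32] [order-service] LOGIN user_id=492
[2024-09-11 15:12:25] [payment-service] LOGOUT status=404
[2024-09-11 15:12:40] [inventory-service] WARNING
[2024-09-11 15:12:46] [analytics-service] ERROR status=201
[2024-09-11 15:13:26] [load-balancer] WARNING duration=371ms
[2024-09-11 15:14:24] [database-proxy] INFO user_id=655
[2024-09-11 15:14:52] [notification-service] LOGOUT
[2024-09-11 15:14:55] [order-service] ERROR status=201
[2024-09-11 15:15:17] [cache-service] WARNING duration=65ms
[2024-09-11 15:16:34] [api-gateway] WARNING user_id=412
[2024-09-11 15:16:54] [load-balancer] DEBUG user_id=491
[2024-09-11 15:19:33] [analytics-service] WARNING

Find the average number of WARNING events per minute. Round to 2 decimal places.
0.55

To calculate the rate:

1. Count total WARNING events: 11
2. Total time period: 20 minutes
3. Rate = 11 / 20 = 0.55 events per minute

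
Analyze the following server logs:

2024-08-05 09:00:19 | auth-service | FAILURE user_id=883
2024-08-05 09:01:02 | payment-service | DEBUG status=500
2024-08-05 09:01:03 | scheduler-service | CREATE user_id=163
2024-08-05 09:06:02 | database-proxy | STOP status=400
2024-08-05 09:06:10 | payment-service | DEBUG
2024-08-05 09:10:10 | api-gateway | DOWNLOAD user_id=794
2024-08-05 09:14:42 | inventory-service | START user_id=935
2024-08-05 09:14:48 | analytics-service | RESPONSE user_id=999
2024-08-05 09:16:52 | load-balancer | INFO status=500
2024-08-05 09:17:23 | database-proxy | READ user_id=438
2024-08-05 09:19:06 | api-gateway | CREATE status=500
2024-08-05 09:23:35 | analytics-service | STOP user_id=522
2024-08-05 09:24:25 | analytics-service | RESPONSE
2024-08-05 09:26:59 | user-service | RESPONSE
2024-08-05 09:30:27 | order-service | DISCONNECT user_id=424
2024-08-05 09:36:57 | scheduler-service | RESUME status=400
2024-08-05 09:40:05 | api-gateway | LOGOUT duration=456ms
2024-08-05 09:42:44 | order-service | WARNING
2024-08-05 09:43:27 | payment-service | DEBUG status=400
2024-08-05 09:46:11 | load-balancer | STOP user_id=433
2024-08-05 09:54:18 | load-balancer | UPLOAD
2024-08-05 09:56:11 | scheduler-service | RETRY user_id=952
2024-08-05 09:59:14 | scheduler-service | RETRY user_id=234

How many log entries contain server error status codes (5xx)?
3

To find matching entries:

1. Pattern to match: server error status codes (5xx)
2. Scan each log entry for the pattern
3. Count matches: 3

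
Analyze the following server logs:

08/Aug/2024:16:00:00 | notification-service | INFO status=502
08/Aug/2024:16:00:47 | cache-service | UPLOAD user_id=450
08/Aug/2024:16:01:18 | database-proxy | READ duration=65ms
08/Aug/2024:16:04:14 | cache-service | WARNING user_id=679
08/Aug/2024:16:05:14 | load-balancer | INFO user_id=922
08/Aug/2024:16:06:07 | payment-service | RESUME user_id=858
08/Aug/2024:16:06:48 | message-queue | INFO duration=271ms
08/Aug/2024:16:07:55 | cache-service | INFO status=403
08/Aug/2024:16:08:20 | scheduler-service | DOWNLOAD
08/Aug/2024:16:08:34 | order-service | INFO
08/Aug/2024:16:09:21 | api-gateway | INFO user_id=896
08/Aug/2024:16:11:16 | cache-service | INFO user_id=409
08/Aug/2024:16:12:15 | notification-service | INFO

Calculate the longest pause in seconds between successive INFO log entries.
314

To find the longest gap:

1. Extract all INFO events in chronological order
2. Calculate time differences between consecutive events
3. Find the maximum difference
4. Longest gap: 314 seconds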